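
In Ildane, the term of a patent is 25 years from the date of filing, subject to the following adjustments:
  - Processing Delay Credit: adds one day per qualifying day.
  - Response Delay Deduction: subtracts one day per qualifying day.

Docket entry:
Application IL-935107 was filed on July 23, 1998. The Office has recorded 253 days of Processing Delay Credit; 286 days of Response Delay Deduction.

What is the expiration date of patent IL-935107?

June 20, 2023

Base term: filing date + 25 years → 23 July 2023.
Processing Delay Credit: +253 days → 1 April 2024.
Response Delay Deduction: −286 days → 20 June 2023.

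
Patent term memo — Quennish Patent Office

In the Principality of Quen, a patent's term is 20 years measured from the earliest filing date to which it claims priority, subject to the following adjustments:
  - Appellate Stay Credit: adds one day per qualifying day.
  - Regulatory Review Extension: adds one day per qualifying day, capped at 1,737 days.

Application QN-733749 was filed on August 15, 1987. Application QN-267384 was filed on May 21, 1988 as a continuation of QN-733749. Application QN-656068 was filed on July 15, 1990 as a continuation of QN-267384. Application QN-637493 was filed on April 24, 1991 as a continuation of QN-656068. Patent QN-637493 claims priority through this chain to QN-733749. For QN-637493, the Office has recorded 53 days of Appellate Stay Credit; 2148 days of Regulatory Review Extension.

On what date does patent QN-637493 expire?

July 9, 2012

Earliest priority filing: 15 August 1987.
Base term: 15 August 1987 + 20 years → 15 August 2007.
Appellate Stay Credit: +53 days → 7 October 2007.
Regulatory Review Extension: 2148 days claimed exceeds the 1737-day cap, so +1737 days → 9 July 2012.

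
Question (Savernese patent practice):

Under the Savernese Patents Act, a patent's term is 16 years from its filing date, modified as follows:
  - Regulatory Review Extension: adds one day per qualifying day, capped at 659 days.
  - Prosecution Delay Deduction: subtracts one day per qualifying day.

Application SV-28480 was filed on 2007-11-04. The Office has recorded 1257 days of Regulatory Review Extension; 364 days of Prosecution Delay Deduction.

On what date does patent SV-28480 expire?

Base term: filing date + 16 years → 4 November 2023.
Regulatory Review Extension: 1257 days claimed exceeds the 659-day cap, so +659 days → 24 August 2025.
Prosecution Delay Deduction: −364 days → 25 August 2024.

2024-08-25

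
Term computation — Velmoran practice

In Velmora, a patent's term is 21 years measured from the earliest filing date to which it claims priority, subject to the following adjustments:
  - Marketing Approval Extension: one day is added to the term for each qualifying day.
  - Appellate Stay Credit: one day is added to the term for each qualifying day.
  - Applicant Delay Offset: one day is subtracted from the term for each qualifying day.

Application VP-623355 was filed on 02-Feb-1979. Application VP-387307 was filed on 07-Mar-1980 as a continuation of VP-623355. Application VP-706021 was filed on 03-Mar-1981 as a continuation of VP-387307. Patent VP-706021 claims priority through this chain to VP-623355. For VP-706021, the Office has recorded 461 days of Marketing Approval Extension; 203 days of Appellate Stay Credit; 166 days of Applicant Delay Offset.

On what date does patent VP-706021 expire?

2001-06-14

Earliest priority filing: 2 February 1979.
Base term: 2 February 1979 + 21 years → 2 February 2000.
Marketing Approval Extension: +461 days → 8 May 2001.
Appellate Stay Credit: +203 days → 27 November 2001.
Applicant Delay Offset: −166 days → 14 June 2001.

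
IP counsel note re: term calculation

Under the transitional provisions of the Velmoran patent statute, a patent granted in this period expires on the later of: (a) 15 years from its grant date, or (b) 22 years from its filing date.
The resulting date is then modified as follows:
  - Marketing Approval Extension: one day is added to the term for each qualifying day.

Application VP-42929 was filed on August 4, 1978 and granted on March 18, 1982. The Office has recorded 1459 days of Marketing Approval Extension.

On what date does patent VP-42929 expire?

2004-08-02

(a) grant + 15 years → 18 March 1997.
(b) filing + 22 years → 4 August 2000.
Later of the two: 4 August 2000.
Marketing Approval Extension: +1459 days → 2 August 2004.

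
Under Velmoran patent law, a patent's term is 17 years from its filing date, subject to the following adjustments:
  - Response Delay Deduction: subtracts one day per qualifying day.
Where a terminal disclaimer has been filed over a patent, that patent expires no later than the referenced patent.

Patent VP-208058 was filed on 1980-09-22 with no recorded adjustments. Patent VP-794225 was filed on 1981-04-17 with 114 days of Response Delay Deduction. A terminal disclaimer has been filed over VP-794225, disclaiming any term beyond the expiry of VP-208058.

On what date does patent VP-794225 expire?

Natural term of VP-794225:
  Base: filing + 17 years → 17 April 1998.
  Response Delay Deduction: −114 days → 24 December 1997.
Expiry of referenced patent VP-208058:
  Base: filing + 17 years → 22 September 1997.
Terminal disclaimer: VP-794225 expires on the earlier of 24 December 1997 and 22 September 1997.

1997-09-22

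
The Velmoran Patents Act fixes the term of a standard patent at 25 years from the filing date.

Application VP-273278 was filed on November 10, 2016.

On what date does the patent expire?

Filing date + 25 years → 10 November 2041.

2041-11-10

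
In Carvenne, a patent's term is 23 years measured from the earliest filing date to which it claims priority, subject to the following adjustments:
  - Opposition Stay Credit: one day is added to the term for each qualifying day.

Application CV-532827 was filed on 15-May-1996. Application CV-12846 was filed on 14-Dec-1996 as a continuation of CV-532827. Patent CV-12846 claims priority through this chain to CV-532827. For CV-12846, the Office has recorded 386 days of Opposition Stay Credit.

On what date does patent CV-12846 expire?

Earliest priority filing: 15 May 1996.
Base term: 15 May 1996 + 23 years → 15 May 2019.
Opposition Stay Credit: +386 days → 4 June 2020.

June 4, 2020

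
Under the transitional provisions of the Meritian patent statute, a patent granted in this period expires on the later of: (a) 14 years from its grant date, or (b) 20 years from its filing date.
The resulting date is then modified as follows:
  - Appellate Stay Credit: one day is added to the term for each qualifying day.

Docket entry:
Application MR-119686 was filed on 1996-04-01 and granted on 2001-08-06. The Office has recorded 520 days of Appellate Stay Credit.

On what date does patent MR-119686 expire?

(a) grant + 14 years → 6 August 2015.
(b) filing + 20 years → 1 April 2016.
Later of the two: 1 April 2016.
Appellate Stay Credit: +520 days → 3 September 2017.

2017-09-03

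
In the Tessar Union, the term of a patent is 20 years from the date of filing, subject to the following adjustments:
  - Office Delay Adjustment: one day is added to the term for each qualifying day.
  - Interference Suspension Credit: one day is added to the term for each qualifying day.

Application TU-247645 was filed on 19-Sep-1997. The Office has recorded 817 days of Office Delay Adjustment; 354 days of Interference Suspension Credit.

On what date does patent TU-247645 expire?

Base term: filing date + 20 years → 19 September 2017.
Office Delay Adjustment: +817 days → 15 December 2019.
Interference Suspension Credit: +354 days → 3 December 2020.

December 3, 2020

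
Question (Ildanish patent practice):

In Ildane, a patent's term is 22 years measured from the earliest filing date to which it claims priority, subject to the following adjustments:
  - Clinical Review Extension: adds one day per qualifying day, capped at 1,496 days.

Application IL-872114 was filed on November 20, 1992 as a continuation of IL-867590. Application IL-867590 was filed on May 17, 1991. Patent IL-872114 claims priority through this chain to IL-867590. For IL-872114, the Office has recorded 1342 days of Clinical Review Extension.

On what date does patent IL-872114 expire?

Earliest priority filing: 17 May 1991.
Base term: 17 May 1991 + 22 years → 17 May 2013.
Clinical Review Extension: 1342 days (within the 1496-day cap) → +1342 days → 18 January 2017.

January 18, 2017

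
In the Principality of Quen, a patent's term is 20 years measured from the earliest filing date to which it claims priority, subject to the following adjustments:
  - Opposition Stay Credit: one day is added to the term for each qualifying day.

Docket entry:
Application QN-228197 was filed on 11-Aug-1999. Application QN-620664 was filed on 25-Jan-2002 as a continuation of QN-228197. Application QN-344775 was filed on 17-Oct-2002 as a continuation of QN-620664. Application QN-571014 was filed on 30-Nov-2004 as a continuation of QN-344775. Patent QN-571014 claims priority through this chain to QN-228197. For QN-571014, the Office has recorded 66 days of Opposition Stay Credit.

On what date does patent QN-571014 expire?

Earliest priority filing: 11 August 1999.
Base term: 11 August 1999 + 20 years → 11 August 2019.
Opposition Stay Credit: +66 days → 16 October 2019.

2019-10-16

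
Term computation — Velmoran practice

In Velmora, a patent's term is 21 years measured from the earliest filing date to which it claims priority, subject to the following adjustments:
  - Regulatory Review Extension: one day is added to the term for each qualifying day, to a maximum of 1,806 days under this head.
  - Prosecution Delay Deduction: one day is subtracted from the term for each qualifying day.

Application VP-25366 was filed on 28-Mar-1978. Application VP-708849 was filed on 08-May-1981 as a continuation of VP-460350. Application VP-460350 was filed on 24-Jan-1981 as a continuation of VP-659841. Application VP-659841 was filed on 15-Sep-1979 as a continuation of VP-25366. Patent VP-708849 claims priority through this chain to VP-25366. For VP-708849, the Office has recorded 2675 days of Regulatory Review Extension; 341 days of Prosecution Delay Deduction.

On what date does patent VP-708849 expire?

Earliest priority filing: 28 March 1978.
Base term: 28 March 1978 + 21 years → 28 March 1999.
Regulatory Review Extension: 2675 days claimed exceeds the 1806-day cap, so +1806 days → 7 March 2004.
Prosecution Delay Deduction: −341 days → 1 April 2003.

April 1, 2003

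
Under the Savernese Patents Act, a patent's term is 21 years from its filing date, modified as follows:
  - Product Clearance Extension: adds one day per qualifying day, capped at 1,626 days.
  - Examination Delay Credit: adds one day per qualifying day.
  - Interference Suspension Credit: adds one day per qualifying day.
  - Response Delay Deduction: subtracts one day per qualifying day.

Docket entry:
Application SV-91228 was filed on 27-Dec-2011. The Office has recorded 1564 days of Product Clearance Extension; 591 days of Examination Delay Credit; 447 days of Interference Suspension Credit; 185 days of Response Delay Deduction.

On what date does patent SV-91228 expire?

2039-08-10

Base term: filing date + 21 years → 27 December 2032.
Product Clearance Extension: 1564 days (within the 1626-day cap) → +1564 days → 9 April 2037.
Examination Delay Credit: +591 days → 21 November 2038.
Interference Suspension Credit: +447 days → 11 February 2040.
Response Delay Deduction: −185 days → 10 August 2039.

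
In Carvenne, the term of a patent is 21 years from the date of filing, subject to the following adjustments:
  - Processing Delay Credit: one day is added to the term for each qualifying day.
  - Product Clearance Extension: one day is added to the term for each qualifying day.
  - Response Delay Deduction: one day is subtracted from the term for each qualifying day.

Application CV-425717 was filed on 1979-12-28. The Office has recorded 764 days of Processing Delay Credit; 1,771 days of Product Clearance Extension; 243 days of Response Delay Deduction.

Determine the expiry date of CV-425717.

Base term: filing date + 21 years → 28 December 2000.
Processing Delay Credit: +764 days → 31 January 2003.
Product Clearance Extension: +1771 days → 7 December 2007.
Response Delay Deduction: −243 days → 8 April 2007.

April 8, 2007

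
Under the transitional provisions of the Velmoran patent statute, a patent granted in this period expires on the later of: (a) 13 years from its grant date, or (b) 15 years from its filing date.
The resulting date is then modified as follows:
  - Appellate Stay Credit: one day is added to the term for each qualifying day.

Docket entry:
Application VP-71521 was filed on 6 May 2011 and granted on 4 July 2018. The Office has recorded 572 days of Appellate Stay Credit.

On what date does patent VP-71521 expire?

(a) grant + 13 years → 4 July 2031.
(b) filing + 15 years → 6 May 2026.
Later of the two: 4 July 2031.
Appellate Stay Credit: +572 days → 26 January 2033.

January 26, 2033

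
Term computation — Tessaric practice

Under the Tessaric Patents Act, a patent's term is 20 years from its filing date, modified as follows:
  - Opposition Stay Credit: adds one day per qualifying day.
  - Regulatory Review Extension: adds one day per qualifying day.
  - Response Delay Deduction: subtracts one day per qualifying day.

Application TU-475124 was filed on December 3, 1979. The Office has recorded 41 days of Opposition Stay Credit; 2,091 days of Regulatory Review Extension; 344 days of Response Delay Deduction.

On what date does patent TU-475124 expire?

Base term: filing date + 20 years → 3 December 1999.
Opposition Stay Credit: +41 days → 13 January 2000.
Regulatory Review Extension: +2091 days → 4 October 2005.
Response Delay Deduction: −344 days → 25 October 2004.

October 25, 2004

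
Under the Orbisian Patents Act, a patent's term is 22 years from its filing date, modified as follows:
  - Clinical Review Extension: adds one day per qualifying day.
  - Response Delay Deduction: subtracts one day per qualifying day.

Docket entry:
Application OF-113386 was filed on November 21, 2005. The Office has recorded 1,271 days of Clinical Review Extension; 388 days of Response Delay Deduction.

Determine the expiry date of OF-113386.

Base term: filing date + 22 years → 21 November 2027.
Clinical Review Extension: +1271 days → 15 May 2031.
Response Delay Deduction: −388 days → 22 April 2030.

April 22, 2030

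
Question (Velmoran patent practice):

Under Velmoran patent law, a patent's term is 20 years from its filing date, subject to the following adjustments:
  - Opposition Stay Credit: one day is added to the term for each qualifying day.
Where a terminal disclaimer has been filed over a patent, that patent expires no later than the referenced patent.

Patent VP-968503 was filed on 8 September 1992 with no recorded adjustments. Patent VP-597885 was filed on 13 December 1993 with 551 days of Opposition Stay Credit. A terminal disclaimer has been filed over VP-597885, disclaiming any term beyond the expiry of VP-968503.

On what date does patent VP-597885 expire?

2012-09-08

Natural term of VP-597885:
  Base: filing + 20 years → 13 December 2013.
  Opposition Stay Credit: +551 days → 17 June 2015.
Expiry of referenced patent VP-968503:
  Base: filing + 20 years → 8 September 2012.
Terminal disclaimer: VP-597885 expires on the earlier of 17 June 2015 and 8 September 2012.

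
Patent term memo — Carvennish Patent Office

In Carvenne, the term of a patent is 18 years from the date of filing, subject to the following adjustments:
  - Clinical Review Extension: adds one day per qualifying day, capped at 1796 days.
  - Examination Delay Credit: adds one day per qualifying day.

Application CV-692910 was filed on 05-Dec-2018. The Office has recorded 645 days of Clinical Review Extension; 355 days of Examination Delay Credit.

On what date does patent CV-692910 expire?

Base term: filing date + 18 years → 5 December 2036.
Clinical Review Extension: 645 days (within the 1796-day cap) → +645 days → 11 September 2038.
Examination Delay Credit: +355 days → 1 September 2039.

September 1, 2039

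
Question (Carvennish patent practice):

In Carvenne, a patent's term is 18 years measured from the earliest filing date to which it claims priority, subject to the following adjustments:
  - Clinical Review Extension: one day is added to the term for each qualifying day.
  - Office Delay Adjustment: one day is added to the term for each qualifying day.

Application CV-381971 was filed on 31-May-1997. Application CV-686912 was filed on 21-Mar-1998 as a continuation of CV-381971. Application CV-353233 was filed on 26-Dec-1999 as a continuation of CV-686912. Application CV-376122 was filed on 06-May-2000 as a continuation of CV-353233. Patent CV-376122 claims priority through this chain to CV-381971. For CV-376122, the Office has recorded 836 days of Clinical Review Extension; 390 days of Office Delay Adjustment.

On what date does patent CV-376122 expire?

Earliest priority filing: 31 May 1997.
Base term: 31 May 1997 + 18 years → 31 May 2015.
Clinical Review Extension: +836 days → 13 September 2017.
Office Delay Adjustment: +390 days → 8 October 2018.

October 8, 2018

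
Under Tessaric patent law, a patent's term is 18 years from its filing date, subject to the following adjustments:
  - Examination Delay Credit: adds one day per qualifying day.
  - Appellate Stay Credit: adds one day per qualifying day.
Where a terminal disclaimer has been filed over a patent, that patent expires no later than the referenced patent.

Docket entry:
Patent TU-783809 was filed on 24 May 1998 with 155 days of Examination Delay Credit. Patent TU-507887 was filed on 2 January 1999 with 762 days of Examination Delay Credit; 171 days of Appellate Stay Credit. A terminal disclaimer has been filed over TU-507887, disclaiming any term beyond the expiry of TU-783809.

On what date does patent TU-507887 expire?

Natural term of TU-507887:
  Base: filing + 18 years → 2 January 2017.
  Examination Delay Credit: +762 days → 3 February 2019.
  Appellate Stay Credit: +171 days → 24 July 2019.
Expiry of referenced patent TU-783809:
  Base: filing + 18 years → 24 May 2016.
  Examination Delay Credit: +155 days → 26 October 2016.
Terminal disclaimer: TU-507887 expires on the earlier of 24 July 2019 and 26 October 2016.

October 26, 2016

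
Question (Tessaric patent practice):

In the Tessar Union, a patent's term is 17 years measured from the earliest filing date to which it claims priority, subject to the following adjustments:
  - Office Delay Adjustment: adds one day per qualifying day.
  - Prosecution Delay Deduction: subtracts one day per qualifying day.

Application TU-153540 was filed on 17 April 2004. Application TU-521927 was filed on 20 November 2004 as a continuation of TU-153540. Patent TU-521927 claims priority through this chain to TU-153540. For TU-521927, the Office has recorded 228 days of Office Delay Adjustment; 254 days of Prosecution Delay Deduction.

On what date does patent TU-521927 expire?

March 22, 2021

Earliest priority filing: 17 April 2004.
Base term: 17 April 2004 + 17 years → 17 April 2021.
Office Delay Adjustment: +228 days → 1 December 2021.
Prosecution Delay Deduction: −254 days → 22 March 2021.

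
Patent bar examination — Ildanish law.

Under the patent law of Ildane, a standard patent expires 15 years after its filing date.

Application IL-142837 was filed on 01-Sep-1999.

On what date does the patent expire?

Filing date + 15 years → 1 September 2014.

2014-09-01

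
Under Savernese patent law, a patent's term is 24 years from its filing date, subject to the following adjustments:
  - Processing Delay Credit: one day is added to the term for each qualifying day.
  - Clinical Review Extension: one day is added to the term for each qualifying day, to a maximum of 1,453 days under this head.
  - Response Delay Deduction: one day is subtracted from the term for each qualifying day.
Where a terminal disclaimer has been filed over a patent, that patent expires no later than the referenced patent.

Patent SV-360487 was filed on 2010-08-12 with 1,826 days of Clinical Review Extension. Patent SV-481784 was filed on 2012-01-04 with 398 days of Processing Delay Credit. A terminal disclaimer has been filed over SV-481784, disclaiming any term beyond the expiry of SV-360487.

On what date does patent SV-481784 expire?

Natural term of SV-481784:
  Base: filing + 24 years → 4 January 2036.
  Processing Delay Credit: +398 days → 5 February 2037.
Expiry of referenced patent SV-360487:
  Base: filing + 24 years → 12 August 2034.
  Clinical Review Extension: 1826 days claimed exceeds the 1453-day cap, so +1453 days → 4 August 2038.
Terminal disclaimer: SV-481784 expires on the earlier of 5 February 2037 and 4 August 2038.

2037-02-05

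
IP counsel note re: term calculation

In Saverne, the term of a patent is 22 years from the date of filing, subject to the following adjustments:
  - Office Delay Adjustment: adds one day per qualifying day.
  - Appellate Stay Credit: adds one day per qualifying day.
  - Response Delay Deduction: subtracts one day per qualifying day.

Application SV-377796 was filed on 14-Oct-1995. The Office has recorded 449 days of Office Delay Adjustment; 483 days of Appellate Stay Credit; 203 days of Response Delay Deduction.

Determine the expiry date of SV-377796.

2019-10-13

Base term: filing date + 22 years → 14 October 2017.
Office Delay Adjustment: +449 days → 6 January 2019.
Appellate Stay Credit: +483 days → 3 May 2020.
Response Delay Deduction: −203 days → 13 October 2019.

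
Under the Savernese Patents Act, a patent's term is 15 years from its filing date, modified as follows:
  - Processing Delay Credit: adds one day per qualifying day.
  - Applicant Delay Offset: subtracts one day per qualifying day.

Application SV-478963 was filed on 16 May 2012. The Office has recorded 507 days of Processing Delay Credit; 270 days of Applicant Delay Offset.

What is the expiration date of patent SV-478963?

Base term: filing date + 15 years → 16 May 2027.
Processing Delay Credit: +507 days → 4 October 2028.
Applicant Delay Offset: −270 days → 8 January 2028.

January 8, 2028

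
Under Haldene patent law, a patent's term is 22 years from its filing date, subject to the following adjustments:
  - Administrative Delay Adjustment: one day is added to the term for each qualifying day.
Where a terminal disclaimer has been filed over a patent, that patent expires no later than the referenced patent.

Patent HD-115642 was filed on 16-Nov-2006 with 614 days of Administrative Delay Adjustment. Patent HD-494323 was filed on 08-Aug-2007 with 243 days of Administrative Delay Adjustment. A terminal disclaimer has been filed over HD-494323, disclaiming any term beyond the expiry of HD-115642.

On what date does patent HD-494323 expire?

April 8, 2030

Natural term of HD-494323:
  Base: filing + 22 years → 8 August 2029.
  Administrative Delay Adjustment: +243 days → 8 April 2030.
Expiry of referenced patent HD-115642:
  Base: filing + 22 years → 16 November 2028.
  Administrative Delay Adjustment: +614 days → 23 July 2030.
Terminal disclaimer: HD-494323 expires on the earlier of 8 April 2030 and 23 July 2030.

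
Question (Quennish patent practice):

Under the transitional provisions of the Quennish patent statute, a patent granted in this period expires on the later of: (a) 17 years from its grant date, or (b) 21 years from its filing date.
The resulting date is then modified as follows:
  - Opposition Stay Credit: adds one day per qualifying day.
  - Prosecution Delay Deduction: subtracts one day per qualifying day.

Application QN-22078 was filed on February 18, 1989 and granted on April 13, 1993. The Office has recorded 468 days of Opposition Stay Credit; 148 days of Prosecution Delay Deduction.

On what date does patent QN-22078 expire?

(a) grant + 17 years → 13 April 2010.
(b) filing + 21 years → 18 February 2010.
Later of the two: 13 April 2010.
Opposition Stay Credit: +468 days → 25 July 2011.
Prosecution Delay Deduction: −148 days → 27 February 2011.

February 27, 2011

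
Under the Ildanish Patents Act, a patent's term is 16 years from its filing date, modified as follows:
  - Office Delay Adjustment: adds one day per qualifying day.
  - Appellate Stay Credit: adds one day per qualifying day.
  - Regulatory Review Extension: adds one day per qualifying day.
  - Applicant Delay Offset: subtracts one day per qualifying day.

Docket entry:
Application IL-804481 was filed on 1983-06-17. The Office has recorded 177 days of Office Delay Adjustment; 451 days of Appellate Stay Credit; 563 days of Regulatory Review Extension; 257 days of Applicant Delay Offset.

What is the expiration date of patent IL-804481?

January 6, 2002

Base term: filing date + 16 years → 17 June 1999.
Office Delay Adjustment: +177 days → 11 December 1999.
Appellate Stay Credit: +451 days → 6 March 2001.
Regulatory Review Extension: +563 days → 20 September 2002.
Applicant Delay Offset: −257 days → 6 January 2002.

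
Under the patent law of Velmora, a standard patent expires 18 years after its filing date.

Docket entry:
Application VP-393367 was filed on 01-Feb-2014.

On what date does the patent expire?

2032-02-01

Filing date + 18 years → 1 February 2032.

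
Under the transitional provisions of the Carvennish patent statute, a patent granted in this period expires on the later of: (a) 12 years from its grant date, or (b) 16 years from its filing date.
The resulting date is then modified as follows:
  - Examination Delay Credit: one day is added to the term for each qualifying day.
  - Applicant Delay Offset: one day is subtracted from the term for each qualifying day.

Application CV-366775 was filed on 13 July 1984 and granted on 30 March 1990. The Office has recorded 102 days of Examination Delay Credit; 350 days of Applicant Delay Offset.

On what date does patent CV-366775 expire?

2001-07-25

(a) grant + 12 years → 30 March 2002.
(b) filing + 16 years → 13 July 2000.
Later of the two: 30 March 2002.
Examination Delay Credit: +102 days → 10 July 2002.
Applicant Delay Offset: −350 days → 25 July 2001.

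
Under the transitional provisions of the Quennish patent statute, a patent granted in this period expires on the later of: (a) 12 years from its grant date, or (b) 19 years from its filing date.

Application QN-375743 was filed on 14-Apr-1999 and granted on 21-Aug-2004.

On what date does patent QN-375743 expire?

2018-04-14

(a) grant + 12 years → 21 August 2016.
(b) filing + 19 years → 14 April 2018.
Later of the two: 14 April 2018.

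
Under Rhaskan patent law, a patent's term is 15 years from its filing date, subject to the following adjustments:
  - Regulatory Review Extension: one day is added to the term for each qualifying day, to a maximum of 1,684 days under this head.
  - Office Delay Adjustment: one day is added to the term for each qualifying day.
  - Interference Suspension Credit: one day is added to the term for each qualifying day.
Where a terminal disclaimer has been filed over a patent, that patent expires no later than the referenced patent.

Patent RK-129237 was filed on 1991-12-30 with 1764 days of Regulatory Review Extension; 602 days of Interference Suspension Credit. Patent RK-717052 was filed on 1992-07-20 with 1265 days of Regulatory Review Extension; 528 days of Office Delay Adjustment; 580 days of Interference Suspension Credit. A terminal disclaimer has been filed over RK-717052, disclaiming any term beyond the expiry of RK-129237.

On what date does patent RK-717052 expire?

2013-04-03

Natural term of RK-717052:
  Base: filing + 15 years → 20 July 2007.
  Regulatory Review Extension: 1265 days (within the 1684-day cap) → +1265 days → 5 January 2011.
  Office Delay Adjustment: +528 days → 16 June 2012.
  Interference Suspension Credit: +580 days → 17 January 2014.
Expiry of referenced patent RK-129237:
  Base: filing + 15 years → 30 December 2006.
  Regulatory Review Extension: 1764 days claimed exceeds the 1684-day cap, so +1684 days → 10 August 2011.
  Interference Suspension Credit: +602 days → 3 April 2013.
Terminal disclaimer: RK-717052 expires on the earlier of 17 January 2014 and 3 April 2013.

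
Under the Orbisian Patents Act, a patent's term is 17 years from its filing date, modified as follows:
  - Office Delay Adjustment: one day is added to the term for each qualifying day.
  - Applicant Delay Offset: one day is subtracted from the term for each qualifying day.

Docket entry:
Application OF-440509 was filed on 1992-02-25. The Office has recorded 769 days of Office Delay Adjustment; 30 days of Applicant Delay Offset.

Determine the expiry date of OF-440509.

Base term: filing date + 17 years → 25 February 2009.
Office Delay Adjustment: +769 days → 5 April 2011.
Applicant Delay Offset: −30 days → 6 March 2011.

March 6, 2011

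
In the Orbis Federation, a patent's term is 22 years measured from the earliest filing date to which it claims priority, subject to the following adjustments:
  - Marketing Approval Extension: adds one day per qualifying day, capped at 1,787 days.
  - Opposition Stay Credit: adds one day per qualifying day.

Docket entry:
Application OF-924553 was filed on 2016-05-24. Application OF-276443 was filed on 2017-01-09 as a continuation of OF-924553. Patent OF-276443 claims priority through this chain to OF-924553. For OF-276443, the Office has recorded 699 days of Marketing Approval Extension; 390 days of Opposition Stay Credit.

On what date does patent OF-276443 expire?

Earliest priority filing: 24 May 2016.
Base term: 24 May 2016 + 22 years → 24 May 2038.
Marketing Approval Extension: 699 days (within the 1787-day cap) → +699 days → 22 April 2040.
Opposition Stay Credit: +390 days → 17 May 2041.

2041-05-17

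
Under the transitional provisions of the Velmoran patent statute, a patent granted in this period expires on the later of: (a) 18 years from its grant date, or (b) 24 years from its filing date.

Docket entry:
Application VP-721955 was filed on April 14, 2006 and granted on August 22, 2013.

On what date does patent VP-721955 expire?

(a) grant + 18 years → 22 August 2031.
(b) filing + 24 years → 14 April 2030.
Later of the two: 22 August 2031.

2031-08-22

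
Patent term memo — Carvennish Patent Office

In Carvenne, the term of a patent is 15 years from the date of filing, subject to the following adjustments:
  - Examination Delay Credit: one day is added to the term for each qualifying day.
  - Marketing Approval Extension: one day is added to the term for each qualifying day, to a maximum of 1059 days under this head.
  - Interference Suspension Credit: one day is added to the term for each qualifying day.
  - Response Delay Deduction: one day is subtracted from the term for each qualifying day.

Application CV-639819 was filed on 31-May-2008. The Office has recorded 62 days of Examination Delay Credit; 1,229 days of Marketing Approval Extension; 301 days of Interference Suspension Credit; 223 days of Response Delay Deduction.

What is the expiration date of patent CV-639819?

2026-09-11

Base term: filing date + 15 years → 31 May 2023.
Examination Delay Credit: +62 days → 1 August 2023.
Marketing Approval Extension: 1229 days claimed exceeds the 1059-day cap, so +1059 days → 25 June 2026.
Interference Suspension Credit: +301 days → 22 April 2027.
Response Delay Deduction: −223 days → 11 September 2026.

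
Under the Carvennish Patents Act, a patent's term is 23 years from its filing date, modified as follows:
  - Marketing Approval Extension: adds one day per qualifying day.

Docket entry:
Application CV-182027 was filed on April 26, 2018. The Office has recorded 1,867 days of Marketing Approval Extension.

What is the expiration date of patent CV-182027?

June 6, 2046

Base term: filing date + 23 years → 26 April 2041.
Marketing Approval Extension: +1867 days → 6 June 2046.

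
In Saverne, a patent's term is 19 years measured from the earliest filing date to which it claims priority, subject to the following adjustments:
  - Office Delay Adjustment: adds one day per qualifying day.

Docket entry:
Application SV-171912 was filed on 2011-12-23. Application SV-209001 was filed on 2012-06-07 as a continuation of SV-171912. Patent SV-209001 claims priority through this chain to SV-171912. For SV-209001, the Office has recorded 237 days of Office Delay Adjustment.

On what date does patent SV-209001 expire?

Earliest priority filing: 23 December 2011.
Base term: 23 December 2011 + 19 years → 23 December 2030.
Office Delay Adjustment: +237 days → 17 August 2031.

2031-08-17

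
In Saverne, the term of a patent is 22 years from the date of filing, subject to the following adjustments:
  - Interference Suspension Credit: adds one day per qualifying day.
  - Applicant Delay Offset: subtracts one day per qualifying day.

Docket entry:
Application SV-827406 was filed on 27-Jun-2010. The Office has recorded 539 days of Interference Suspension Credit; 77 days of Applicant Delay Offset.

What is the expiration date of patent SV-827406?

2033-10-02

Base term: filing date + 22 years → 27 June 2032.
Interference Suspension Credit: +539 days → 18 December 2033.
Applicant Delay Offset: −77 days → 2 October 2033.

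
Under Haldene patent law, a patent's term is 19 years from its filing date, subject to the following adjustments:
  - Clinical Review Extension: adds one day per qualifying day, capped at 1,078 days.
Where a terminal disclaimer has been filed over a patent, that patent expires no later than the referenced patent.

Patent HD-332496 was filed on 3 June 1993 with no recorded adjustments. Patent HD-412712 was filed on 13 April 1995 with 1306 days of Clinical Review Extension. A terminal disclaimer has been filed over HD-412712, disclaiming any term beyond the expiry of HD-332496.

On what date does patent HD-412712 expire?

2012-06-03

Natural term of HD-412712:
  Base: filing + 19 years → 13 April 2014.
  Clinical Review Extension: 1306 days claimed exceeds the 1078-day cap, so +1078 days → 26 March 2017.
Expiry of referenced patent HD-332496:
  Base: filing + 19 years → 3 June 2012.
Terminal disclaimer: HD-412712 expires on the earlier of 26 March 2017 and 3 June 2012.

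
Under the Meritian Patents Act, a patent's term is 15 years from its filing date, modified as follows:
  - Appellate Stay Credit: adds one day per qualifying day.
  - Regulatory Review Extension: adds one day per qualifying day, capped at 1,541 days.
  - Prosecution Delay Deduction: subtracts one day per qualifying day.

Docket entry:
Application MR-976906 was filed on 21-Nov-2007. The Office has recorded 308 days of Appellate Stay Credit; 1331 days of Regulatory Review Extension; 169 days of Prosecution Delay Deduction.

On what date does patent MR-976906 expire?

2026-11-30

Base term: filing date + 15 years → 21 November 2022.
Appellate Stay Credit: +308 days → 25 September 2023.
Regulatory Review Extension: 1331 days (within the 1541-day cap) → +1331 days → 18 May 2027.
Prosecution Delay Deduction: −169 days → 30 November 2026.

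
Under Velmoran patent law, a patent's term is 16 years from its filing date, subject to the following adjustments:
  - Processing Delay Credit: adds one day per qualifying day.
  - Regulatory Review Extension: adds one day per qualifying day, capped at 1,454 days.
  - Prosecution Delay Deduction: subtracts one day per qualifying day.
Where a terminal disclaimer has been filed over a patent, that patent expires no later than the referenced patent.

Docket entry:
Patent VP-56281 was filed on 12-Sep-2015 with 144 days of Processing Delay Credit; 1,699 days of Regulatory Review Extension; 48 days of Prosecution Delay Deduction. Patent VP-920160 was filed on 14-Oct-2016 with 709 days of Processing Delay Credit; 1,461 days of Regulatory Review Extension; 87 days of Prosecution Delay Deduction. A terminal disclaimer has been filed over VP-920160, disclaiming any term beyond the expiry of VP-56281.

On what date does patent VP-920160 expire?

December 10, 2035

Natural term of VP-920160:
  Base: filing + 16 years → 14 October 2032.
  Processing Delay Credit: +709 days → 23 September 2034.
  Regulatory Review Extension: 1461 days claimed exceeds the 1454-day cap, so +1454 days → 16 September 2038.
  Prosecution Delay Deduction: −87 days → 21 June 2038.
Expiry of referenced patent VP-56281:
  Base: filing + 16 years → 12 September 2031.
  Processing Delay Credit: +144 days → 3 February 2032.
  Regulatory Review Extension: 1699 days claimed exceeds the 1454-day cap, so +1454 days → 27 January 2036.
  Prosecution Delay Deduction: −48 days → 10 December 2035.
Terminal disclaimer: VP-920160 expires on the earlier of 21 June 2038 and 10 December 2035.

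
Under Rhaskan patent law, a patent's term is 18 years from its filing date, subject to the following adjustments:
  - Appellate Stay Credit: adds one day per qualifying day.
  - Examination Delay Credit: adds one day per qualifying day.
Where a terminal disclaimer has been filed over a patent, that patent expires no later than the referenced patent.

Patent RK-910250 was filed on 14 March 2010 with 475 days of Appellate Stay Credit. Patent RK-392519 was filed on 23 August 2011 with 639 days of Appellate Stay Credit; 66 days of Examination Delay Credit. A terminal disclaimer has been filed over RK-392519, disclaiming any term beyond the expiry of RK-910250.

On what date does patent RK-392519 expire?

2029-07-02

Natural term of RK-392519:
  Base: filing + 18 years → 23 August 2029.
  Appellate Stay Credit: +639 days → 24 May 2031.
  Examination Delay Credit: +66 days → 29 July 2031.
Expiry of referenced patent RK-910250:
  Base: filing + 18 years → 14 March 2028.
  Appellate Stay Credit: +475 days → 2 July 2029.
Terminal disclaimer: RK-392519 expires on the earlier of 29 July 2031 and 2 July 2029.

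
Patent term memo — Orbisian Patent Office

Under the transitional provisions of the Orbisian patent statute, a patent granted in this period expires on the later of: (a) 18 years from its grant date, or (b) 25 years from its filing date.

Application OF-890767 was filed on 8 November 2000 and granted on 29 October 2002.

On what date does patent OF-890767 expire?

(a) grant + 18 years → 29 October 2020.
(b) filing + 25 years → 8 November 2025.
Later of the two: 8 November 2025.

November 8, 2025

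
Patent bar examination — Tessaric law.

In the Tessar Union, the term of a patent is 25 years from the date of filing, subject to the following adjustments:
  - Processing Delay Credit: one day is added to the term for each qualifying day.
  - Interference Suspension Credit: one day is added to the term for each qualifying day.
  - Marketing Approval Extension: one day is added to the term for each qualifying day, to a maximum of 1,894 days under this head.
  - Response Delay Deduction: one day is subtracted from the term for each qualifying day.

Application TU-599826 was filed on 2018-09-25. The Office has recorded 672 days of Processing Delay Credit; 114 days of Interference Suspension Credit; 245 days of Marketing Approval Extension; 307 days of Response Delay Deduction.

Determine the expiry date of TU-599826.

Base term: filing date + 25 years → 25 September 2043.
Processing Delay Credit: +672 days → 28 July 2045.
Interference Suspension Credit: +114 days → 19 November 2045.
Marketing Approval Extension: 245 days (within the 1894-day cap) → +245 days → 22 July 2046.
Response Delay Deduction: −307 days → 18 September 2045.

2045-09-18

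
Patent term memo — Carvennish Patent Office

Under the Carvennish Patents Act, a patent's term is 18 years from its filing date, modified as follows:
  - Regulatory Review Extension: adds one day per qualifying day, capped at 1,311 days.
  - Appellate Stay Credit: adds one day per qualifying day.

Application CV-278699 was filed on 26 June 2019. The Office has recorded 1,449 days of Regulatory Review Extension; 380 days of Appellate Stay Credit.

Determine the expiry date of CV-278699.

Base term: filing date + 18 years → 26 June 2037.
Regulatory Review Extension: 1449 days claimed exceeds the 1311-day cap, so +1311 days → 27 January 2041.
Appellate Stay Credit: +380 days → 11 February 2042.

2042-02-11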